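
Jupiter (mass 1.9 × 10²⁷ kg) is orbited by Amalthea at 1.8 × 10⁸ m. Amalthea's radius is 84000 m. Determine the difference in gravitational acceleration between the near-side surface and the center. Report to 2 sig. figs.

Δa = 2GMr/d³
   = 2 × (6.674 × 10⁻¹¹) × (1.9 × 10²⁷) × (84000) / (1.8 × 10⁸)³
   = 3.7 × 10⁻³ m/s²

3.7 × 10⁻³ m/s²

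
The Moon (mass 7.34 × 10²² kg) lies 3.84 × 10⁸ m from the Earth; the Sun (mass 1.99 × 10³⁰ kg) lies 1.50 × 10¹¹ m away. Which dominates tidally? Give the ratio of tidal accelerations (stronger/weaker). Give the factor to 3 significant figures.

The Moon, by a factor of ≈ 2.20

Tidal acceleration ∝ M/d³, so compare M/d³ for each.
The Moon: (7.34 × 10²²) / (3.84 × 10⁸)³ = 1.296 × 10⁻³
The Sun: (1.99 × 10³⁰) / (1.50 × 10¹¹)³ = 5.896 × 10⁻⁴
Ratio (larger/smaller) = 2.20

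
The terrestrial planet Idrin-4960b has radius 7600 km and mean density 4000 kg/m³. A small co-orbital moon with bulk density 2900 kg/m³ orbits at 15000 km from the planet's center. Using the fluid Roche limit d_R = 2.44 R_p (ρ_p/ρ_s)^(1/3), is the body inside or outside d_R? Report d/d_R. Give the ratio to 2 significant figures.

d_R = 2.44 × (7600 km) × (4000/2900)^(1/3) = 20640 km
d/d_R = (15000) / (20640) = 0.73
Since d/d_R < 1, the body is inside the Roche limit.

inside; d/d_R ≈ 0.73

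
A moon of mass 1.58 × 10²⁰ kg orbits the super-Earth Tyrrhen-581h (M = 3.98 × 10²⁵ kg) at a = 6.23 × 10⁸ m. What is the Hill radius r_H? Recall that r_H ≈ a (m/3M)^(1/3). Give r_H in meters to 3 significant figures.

6.84 × 10⁶ m

r_H ≈ a (m/3M)^(1/3)
    = (6.23 × 10⁸) × (1.58 × 10²⁰ / (3 × 3.98 × 10²⁵))^(1/3)
    = 6.84 × 10⁶ m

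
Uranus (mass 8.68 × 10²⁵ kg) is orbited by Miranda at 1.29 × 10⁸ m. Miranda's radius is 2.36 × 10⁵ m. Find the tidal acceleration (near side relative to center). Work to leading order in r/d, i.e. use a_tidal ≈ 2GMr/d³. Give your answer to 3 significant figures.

Differencing GM/(d−r)² and GM/d² to first order in r/d gives 2GMr/d³.
a_tidal = 2GMr/d³
        = 2 × (6.674 × 10⁻¹¹) × (8.68 × 10²⁵) × (2.36 × 10⁵) / (1.29 × 10⁸)³
        = 1.27 × 10⁻³ m/s²

1.27 × 10⁻³ m/s²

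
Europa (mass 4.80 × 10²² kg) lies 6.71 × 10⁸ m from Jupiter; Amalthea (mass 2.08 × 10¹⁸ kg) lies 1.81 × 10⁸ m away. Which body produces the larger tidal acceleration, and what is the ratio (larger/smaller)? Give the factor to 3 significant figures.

Europa, by a factor of ≈ 453

Tidal stretch scales as M/d³; compute that for each body.
Europa: (4.80 × 10²²) / (6.71 × 10⁸)³ = 1.589 × 10⁻⁴
Amalthea: (2.08 × 10¹⁸) / (1.81 × 10⁸)³ = 3.508 × 10⁻⁷
Ratio (larger/smaller) = 453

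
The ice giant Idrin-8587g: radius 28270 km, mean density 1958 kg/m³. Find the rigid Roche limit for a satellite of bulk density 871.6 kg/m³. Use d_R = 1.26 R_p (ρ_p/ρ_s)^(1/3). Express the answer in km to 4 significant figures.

46650 km

d_R = 1.26 × 28270 km × (1958/871.6)^(1/3)
    = 46650 km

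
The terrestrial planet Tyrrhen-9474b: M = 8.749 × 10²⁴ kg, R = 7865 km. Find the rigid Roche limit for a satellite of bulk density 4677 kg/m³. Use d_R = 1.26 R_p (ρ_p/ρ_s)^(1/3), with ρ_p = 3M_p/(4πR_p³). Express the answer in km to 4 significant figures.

ρ_p = 3M_p/(4πR_p³) = 3 × (8.749 × 10²⁴) / (4π × (7.865 × 10⁶ m)³) = 4293 kg/m³
d_R = 1.26 × 7865 km × (4293/4677)^(1/3)
    = 9631 km

9631 km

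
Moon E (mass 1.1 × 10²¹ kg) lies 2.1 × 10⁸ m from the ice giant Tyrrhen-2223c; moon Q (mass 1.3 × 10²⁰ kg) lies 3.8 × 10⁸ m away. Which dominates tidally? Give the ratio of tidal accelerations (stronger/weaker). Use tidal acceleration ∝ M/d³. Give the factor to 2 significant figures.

Moon E, by a factor of ≈ 50

Tidal acceleration ∝ M/d³, so compare M/d³ for each.
Moon E: (1.1 × 10²¹) / (2.1 × 10⁸)³ = 1.188 × 10⁻⁴
Moon Q: (1.3 × 10²⁰) / (3.8 × 10⁸)³ = 2.369 × 10⁻⁶
Ratio (larger/smaller) = 50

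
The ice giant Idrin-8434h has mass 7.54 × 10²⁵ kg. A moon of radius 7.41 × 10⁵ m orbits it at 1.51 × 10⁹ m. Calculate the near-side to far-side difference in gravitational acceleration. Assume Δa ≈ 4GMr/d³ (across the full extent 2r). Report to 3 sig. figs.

Differencing GM/(d−r)² and GM/(d+r)² to first order in r/d gives 4GMr/d³.
Δg = 4GMr/d³
   = 4 × (6.674 × 10⁻¹¹) × (7.54 × 10²⁵) × (7.41 × 10⁵) / (1.51 × 10⁹)³
   = 4.33 × 10⁻⁶ m/s²

4.33 × 10⁻⁶ m/s²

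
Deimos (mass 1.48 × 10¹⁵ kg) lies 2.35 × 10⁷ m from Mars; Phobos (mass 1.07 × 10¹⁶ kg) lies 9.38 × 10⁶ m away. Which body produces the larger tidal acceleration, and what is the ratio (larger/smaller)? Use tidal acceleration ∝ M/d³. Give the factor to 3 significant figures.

Compare M/d³ for the two perturbers:
Deimos: (1.48 × 10¹⁵) / (2.35 × 10⁷)³ = 1.140 × 10⁻⁷
Phobos: (1.07 × 10¹⁶) / (9.38 × 10⁶)³ = 1.297 × 10⁻⁵
Ratio (larger/smaller) = 114

Phobos, by a factor of ≈ 114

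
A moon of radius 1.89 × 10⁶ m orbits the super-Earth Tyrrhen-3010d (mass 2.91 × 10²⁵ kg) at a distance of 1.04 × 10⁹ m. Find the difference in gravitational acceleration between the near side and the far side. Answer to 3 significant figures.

Δa = 4GMr/d³
   = 4 × (6.674 × 10⁻¹¹) × (2.91 × 10²⁵) × (1.89 × 10⁶) / (1.04 × 10⁹)³
   = 1.31 × 10⁻⁵ m/s²

1.31 × 10⁻⁵ m/s²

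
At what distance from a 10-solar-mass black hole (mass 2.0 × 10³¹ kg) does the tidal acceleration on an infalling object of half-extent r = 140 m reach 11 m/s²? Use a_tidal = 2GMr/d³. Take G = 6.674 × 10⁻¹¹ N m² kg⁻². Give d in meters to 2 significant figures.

2GMr/d³ = a_tidal  ⇒  d = (2GMr / a_tidal)^(1/3)
d = (2 × 6.674×10⁻¹¹ × (2.0 × 10³¹) × (140) / (11))^(1/3)
  = 3.2 × 10⁷ m

3.2 × 10⁷ m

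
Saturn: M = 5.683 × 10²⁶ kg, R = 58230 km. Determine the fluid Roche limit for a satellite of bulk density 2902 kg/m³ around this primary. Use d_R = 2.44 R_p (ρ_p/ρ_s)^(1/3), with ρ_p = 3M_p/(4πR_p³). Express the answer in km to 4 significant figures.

ρ_p = 3M_p/(4πR_p³) = 3 × (5.683 × 10²⁶) / (4π × (5.823 × 10⁷ m)³) = 687.1 kg/m³
d_R = 2.44 × 58230 km × (687.1/2902)^(1/3)
    = 87900 km

87900 km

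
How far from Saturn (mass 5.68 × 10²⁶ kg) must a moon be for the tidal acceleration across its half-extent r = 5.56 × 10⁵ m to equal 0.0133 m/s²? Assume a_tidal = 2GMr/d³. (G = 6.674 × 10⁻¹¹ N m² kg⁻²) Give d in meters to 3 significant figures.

2GMr/d³ = a_tidal  ⇒  d = (2GMr / a_tidal)^(1/3)
d = (2 × 6.674×10⁻¹¹ × (5.68 × 10²⁶) × (5.56 × 10⁵) / (0.0133))^(1/3)
  = 1.47 × 10⁸ m

1.47 × 10⁸ m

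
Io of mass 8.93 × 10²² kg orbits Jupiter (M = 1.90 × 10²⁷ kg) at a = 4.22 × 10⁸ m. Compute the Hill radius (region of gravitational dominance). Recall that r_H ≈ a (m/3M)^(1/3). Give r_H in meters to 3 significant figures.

1.06 × 10⁷ m

r_H ≈ a (m/3M)^(1/3)
    = (4.22 × 10⁸) × (8.93 × 10²² / (3 × 1.90 × 10²⁷))^(1/3)
    = 1.06 × 10⁷ m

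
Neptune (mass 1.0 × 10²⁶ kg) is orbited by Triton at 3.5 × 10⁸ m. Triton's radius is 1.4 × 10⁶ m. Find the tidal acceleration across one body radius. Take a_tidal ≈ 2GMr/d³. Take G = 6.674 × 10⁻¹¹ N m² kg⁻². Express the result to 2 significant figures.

4.4 × 10⁻⁴ m/s²

Since r ≪ d, expand the inverse-square field across one radius to get the leading 2GMr/d³ term.
Δa = 2GMr/d³
   = 2 × (6.674 × 10⁻¹¹) × (1.0 × 10²⁶) × (1.4 × 10⁶) / (3.5 × 10⁸)³
   = 4.4 × 10⁻⁴ m/s²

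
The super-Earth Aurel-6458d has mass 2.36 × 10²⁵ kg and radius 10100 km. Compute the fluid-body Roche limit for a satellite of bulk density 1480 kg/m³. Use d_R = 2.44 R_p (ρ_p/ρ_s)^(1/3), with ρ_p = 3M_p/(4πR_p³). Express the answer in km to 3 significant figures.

ρ_p = 3M_p/(4πR_p³) = 3 × (2.36 × 10²⁵) / (4π × (1.01 × 10⁷ m)³) = 5470 kg/m³
d_R = 2.44 × 10100 km × (5470/1480)^(1/3)
    = 38100 km

38100 km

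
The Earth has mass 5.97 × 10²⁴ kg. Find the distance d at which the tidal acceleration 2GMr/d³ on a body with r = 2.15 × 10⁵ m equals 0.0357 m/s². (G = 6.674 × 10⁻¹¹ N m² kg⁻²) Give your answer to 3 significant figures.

2GMr/d³ = a_tidal  ⇒  d = (2GMr / a_tidal)^(1/3)
d = (2 × 6.674×10⁻¹¹ × (5.97 × 10²⁴) × (2.15 × 10⁵) / (0.0357))^(1/3)
  = 1.69 × 10⁷ m

1.69 × 10⁷ m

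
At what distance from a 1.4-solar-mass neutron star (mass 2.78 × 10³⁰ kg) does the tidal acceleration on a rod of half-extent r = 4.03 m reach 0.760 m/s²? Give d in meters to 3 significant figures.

1.25 × 10⁷ m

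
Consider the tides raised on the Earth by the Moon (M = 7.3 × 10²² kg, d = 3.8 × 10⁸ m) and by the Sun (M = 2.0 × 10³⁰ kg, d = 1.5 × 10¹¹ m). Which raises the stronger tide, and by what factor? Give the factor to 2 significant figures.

The Moon, by a factor of ≈ 2.2

Tidal stretch scales as M/d³; compute that for each body.
The Moon: (7.3 × 10²²) / (3.8 × 10⁸)³ = 1.330 × 10⁻³
The Sun: (2.0 × 10³⁰) / (1.5 × 10¹¹)³ = 5.926 × 10⁻⁴
Ratio (larger/smaller) = 2.2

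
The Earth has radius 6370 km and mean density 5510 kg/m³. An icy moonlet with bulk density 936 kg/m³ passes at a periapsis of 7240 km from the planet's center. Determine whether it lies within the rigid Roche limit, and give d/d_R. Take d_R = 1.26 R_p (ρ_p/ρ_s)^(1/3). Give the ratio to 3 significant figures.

d_R = 1.26 × (6370 km) × (5510/936)^(1/3) = 14490 km
d/d_R = (7240) / (14490) = 0.500
Since d/d_R < 1, the body is inside the Roche limit.

inside; d/d_R ≈ 0.500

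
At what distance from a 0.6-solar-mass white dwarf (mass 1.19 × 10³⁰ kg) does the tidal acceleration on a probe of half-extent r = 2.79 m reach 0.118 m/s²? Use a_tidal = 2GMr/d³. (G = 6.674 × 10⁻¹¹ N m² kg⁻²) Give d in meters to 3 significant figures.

1.55 × 10⁷ m

2GMr/d³ = a_tidal  ⇒  d = (2GMr / a_tidal)^(1/3)
d = (2 × 6.674×10⁻¹¹ × (1.19 × 10³⁰) × (2.79) / (0.118))^(1/3)
  = 1.55 × 10⁷ m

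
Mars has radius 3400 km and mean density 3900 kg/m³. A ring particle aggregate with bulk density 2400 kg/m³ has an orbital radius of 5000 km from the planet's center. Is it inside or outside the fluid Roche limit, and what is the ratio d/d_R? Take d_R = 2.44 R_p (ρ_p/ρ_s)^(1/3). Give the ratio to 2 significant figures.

inside; d/d_R ≈ 0.51

d_R = 2.44 × (3400 km) × (3900/2400)^(1/3) = 9753 km
d/d_R = (5000) / (9753) = 0.51
Since d/d_R < 1, the body is inside the Roche limit.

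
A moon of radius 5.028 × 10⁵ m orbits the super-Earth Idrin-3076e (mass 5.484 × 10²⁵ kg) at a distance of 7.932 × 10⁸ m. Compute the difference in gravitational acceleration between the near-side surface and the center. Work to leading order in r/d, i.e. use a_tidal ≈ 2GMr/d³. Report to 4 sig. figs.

7.375 × 10⁻⁶ m/s²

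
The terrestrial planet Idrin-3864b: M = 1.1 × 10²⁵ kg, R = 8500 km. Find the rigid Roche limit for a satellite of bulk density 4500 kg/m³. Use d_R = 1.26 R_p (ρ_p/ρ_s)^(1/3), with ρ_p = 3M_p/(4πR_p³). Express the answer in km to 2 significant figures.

ρ_p = 3M_p/(4πR_p³) = 3 × (1.1 × 10²⁵) / (4π × (8.5 × 10⁶ m)³) = 4300 kg/m³
d_R = 1.26 × 8500 km × (4300/4500)^(1/3)
    = 11000 km

11000 km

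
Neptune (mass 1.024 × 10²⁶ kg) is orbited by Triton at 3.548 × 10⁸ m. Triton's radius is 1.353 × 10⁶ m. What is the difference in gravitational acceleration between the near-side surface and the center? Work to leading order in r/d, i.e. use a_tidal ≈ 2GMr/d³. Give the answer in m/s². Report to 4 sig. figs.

Δg = 2GMr/d³
   = 2 × (6.674 × 10⁻¹¹) × (1.024 × 10²⁶) × (1.353 × 10⁶) / (3.548 × 10⁸)³
   = 4.141 × 10⁻⁴ m/s²

4.141 × 10⁻⁴ m/s²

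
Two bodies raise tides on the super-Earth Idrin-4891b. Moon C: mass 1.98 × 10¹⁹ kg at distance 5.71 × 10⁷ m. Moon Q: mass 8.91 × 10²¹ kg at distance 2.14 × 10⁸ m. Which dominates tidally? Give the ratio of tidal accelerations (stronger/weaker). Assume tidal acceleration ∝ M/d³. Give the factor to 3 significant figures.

Moon Q, by a factor of ≈ 8.55

Tidal acceleration ∝ M/d³, so compare M/d³ for each.
Moon C: (1.98 × 10¹⁹) / (5.71 × 10⁷)³ = 1.064 × 10⁻⁴
Moon Q: (8.91 × 10²¹) / (2.14 × 10⁸)³ = 9.092 × 10⁻⁴
Ratio (larger/smaller) = 8.55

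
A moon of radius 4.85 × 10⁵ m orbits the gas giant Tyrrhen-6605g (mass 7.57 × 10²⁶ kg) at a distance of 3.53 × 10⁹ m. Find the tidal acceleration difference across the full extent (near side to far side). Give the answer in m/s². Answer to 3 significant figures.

Δa = 4GMr/d³
   = 4 × (6.674 × 10⁻¹¹) × (7.57 × 10²⁶) × (4.85 × 10⁵) / (3.53 × 10⁹)³
   = 2.23 × 10⁻⁶ m/s²

2.23 × 10⁻⁶ m/s²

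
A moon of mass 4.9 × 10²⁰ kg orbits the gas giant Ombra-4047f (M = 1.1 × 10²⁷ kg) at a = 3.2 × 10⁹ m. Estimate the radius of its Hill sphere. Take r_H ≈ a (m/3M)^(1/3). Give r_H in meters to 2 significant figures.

1.7 × 10⁷ m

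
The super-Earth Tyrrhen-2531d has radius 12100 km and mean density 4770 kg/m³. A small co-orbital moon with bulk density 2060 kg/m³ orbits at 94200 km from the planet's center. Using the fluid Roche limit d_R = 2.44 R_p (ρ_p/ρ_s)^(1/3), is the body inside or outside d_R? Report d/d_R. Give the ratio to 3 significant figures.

outside; d/d_R ≈ 2.41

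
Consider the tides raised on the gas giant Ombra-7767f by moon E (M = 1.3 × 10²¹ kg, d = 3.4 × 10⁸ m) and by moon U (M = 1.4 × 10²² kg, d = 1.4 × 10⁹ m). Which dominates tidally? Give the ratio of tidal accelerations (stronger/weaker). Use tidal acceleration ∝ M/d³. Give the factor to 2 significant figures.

Moon E, by a factor of ≈ 6.5

The tide-raising term goes as M/d³ (the gradient of a 1/d² field).
Moon E: (1.3 × 10²¹) / (3.4 × 10⁸)³ = 3.308 × 10⁻⁵
Moon U: (1.4 × 10²²) / (1.4 × 10⁹)³ = 5.102 × 10⁻⁶
Ratio (larger/smaller) = 6.5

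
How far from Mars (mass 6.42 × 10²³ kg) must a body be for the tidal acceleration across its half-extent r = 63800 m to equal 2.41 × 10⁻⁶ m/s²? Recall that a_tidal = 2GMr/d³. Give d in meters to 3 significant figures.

2GMr/d³ = a_tidal  ⇒  d = (2GMr / a_tidal)^(1/3)
d = (2 × 6.674×10⁻¹¹ × (6.42 × 10²³) × (63800) / (2.41 × 10⁻⁶))^(1/3)
  = 1.31 × 10⁸ m

1.31 × 10⁸ m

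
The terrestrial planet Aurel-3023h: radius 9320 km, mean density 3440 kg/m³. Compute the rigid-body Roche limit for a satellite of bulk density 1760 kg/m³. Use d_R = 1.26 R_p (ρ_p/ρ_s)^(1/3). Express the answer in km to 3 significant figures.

14700 km

d_R = 1.26 × 9320 km × (3440/1760)^(1/3)
    = 14700 km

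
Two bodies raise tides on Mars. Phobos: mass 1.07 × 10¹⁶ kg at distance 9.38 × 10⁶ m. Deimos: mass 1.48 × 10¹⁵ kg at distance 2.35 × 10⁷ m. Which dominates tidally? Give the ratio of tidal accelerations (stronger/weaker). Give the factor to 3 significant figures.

Compare M/d³ for the two perturbers:
Phobos: (1.07 × 10¹⁶) / (9.38 × 10⁶)³ = 1.297 × 10⁻⁵
Deimos: (1.48 × 10¹⁵) / (2.35 × 10⁷)³ = 1.140 × 10⁻⁷
Ratio (larger/smaller) = 114

Phobos, by a factor of ≈ 114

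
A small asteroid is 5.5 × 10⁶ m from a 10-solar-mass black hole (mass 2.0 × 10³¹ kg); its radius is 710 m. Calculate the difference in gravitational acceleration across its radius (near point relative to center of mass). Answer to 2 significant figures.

1.1 × 10⁴ m/s²

The tidal stretch is the gradient of GM/d² times the body's extent r, hence the 1/d³ dependence.
Δg = 2GMr/d³
   = 2 × (6.674 × 10⁻¹¹) × (2.0 × 10³¹) × (710) / (5.5 × 10⁶)³
   = 1.1 × 10⁴ m/s²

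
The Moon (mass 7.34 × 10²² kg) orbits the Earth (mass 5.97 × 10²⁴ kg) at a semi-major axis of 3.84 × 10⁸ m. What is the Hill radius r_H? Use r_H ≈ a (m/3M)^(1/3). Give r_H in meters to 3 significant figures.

r_H ≈ a (m/3M)^(1/3)
    = (3.84 × 10⁸) × (7.34 × 10²² / (3 × 5.97 × 10²⁴))^(1/3)
    = 6.15 × 10⁷ m

6.15 × 10⁷ m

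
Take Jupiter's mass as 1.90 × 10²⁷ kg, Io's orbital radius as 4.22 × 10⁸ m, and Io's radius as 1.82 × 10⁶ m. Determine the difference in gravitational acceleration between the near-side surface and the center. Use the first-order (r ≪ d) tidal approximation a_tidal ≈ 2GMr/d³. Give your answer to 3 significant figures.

Δa = 2GMr/d³
   = 2 × (6.674 × 10⁻¹¹) × (1.90 × 10²⁷) × (1.82 × 10⁶) / (4.22 × 10⁸)³
   = 6.14 × 10⁻³ m/s²

6.14 × 10⁻³ m/s²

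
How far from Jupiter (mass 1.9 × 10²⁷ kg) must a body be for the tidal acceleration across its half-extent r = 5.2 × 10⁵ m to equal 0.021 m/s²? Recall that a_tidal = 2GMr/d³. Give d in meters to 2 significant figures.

2GMr/d³ = a_tidal  ⇒  d = (2GMr / a_tidal)^(1/3)
d = (2 × 6.674×10⁻¹¹ × (1.9 × 10²⁷) × (5.2 × 10⁵) / (0.021))^(1/3)
  = 1.8 × 10⁸ m

1.8 × 10⁸ m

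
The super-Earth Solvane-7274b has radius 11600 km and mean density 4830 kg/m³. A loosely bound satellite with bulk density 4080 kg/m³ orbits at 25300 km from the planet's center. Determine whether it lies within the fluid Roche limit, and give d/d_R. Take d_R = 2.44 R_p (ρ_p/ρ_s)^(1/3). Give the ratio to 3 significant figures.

inside; d/d_R ≈ 0.845

d_R = 2.44 × (11600 km) × (4830/4080)^(1/3) = 29940 km
d/d_R = (25300) / (29940) = 0.845
Since d/d_R < 1, the body is inside the Roche limit.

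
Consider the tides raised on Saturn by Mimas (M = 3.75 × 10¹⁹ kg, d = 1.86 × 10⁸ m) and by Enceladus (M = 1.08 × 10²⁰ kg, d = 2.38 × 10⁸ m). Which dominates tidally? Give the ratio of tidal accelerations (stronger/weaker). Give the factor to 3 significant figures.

Enceladus, by a factor of ≈ 1.37

The tide-raising term goes as M/d³ (the gradient of a 1/d² field).
Mimas: (3.75 × 10¹⁹) / (1.86 × 10⁸)³ = 5.828 × 10⁻⁶
Enceladus: (1.08 × 10²⁰) / (2.38 × 10⁸)³ = 8.011 × 10⁻⁶
Ratio (larger/smaller) = 1.37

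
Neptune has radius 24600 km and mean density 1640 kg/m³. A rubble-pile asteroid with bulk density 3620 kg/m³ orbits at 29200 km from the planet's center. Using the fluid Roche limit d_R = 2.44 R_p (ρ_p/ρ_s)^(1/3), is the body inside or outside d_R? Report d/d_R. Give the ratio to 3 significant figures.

d_R = 2.44 × (24600 km) × (1640/3620)^(1/3) = 46100 km
d/d_R = (29200) / (46100) = 0.633
Since d/d_R < 1, the body is inside the Roche limit.

inside; d/d_R ≈ 0.633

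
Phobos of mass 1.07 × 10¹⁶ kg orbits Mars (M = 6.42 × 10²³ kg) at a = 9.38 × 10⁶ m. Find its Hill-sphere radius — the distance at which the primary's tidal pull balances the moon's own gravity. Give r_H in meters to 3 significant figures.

r_H ≈ a (m/3M)^(1/3)
    = (9.38 × 10⁶) × (1.07 × 10¹⁶ / (3 × 6.42 × 10²³))^(1/3)
    = 1.66 × 10⁴ m

1.66 × 10⁴ m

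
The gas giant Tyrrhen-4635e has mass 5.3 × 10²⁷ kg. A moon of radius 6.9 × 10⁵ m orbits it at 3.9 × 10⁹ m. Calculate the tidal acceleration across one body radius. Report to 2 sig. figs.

a_tidal = 2GMr/d³
        = 2 × (6.674 × 10⁻¹¹) × (5.3 × 10²⁷) × (6.9 × 10⁵) / (3.9 × 10⁹)³
        = 8.2 × 10⁻⁶ m/s²

8.2 × 10⁻⁶ m/s²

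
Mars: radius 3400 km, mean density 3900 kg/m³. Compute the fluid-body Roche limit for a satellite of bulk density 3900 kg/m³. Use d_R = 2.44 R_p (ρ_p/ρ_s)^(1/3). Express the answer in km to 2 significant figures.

8300 km

d_R = 2.44 × 3400 km × (3900/3900)^(1/3)
    = 8300 km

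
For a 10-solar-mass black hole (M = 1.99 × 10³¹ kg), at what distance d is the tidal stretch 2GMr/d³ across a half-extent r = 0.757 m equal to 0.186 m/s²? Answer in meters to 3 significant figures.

2GMr/d³ = a_tidal  ⇒  d = (2GMr / a_tidal)^(1/3)
d = (2 × 6.674×10⁻¹¹ × (1.99 × 10³¹) × (0.757) / (0.186))^(1/3)
  = 2.21 × 10⁷ m

2.21 × 10⁷ m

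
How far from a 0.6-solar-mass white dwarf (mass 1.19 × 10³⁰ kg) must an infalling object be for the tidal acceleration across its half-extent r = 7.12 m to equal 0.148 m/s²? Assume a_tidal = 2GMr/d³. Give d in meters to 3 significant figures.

2GMr/d³ = a_tidal  ⇒  d = (2GMr / a_tidal)^(1/3)
d = (2 × 6.674×10⁻¹¹ × (1.19 × 10³⁰) × (7.12) / (0.148))^(1/3)
  = 1.97 × 10⁷ m

1.97 × 10⁷ m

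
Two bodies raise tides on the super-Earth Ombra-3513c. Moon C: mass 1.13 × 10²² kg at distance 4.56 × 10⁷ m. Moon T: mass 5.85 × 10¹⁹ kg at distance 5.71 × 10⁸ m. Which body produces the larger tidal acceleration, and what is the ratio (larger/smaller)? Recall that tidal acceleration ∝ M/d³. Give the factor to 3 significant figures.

Moon C, by a factor of ≈ 3.79 × 10⁵

Tidal stretch scales as M/d³; compute that for each body.
Moon C: (1.13 × 10²²) / (4.56 × 10⁷)³ = 1.192 × 10⁻¹
Moon T: (5.85 × 10¹⁹) / (5.71 × 10⁸)³ = 3.142 × 10⁻⁷
Ratio (larger/smaller) = 3.79 × 10⁵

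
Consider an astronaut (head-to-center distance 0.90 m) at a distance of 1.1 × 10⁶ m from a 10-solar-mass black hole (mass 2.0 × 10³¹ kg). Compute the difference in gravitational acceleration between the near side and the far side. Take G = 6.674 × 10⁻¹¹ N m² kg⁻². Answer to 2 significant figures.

Δg = 4GMr/d³
   = 4 × (6.674 × 10⁻¹¹) × (2.0 × 10³¹) × (0.90) / (1.1 × 10⁶)³
   = 3.6 × 10³ m/s²

3.6 × 10³ m/s²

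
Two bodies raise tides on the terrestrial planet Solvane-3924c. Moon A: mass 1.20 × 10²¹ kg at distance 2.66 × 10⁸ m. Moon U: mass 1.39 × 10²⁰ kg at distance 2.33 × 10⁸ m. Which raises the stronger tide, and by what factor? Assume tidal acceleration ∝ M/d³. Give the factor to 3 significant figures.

Compare M/d³ for the two perturbers:
Moon A: (1.20 × 10²¹) / (2.66 × 10⁸)³ = 6.376 × 10⁻⁵
Moon U: (1.39 × 10²⁰) / (2.33 × 10⁸)³ = 1.099 × 10⁻⁵
Ratio (larger/smaller) = 5.80

Moon A, by a factor of ≈ 5.80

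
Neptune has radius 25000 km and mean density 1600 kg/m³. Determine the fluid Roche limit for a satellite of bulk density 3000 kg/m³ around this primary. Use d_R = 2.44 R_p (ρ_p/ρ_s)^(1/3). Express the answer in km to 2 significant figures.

49000 km

d_R = 2.44 × 25000 km × (1600/3000)^(1/3)
    = 49000 km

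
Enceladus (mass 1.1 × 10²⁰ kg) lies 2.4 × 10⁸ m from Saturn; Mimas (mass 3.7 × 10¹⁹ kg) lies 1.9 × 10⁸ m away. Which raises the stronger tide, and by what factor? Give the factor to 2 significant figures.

Enceladus, by a factor of ≈ 1.5

The tide-raising term goes as M/d³ (the gradient of a 1/d² field).
Enceladus: (1.1 × 10²⁰) / (2.4 × 10⁸)³ = 7.957 × 10⁻⁶
Mimas: (3.7 × 10¹⁹) / (1.9 × 10⁸)³ = 5.394 × 10⁻⁶
Ratio (larger/smaller) = 1.5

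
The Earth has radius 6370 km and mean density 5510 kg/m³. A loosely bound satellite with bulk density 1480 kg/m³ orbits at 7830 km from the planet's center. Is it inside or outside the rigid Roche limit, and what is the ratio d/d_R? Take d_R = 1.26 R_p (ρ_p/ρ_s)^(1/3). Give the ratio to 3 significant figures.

d_R = 1.26 × (6370 km) × (5510/1480)^(1/3) = 12440 km
d/d_R = (7830) / (12440) = 0.629
Since d/d_R < 1, the body is inside the Roche limit.

inside; d/d_R ≈ 0.629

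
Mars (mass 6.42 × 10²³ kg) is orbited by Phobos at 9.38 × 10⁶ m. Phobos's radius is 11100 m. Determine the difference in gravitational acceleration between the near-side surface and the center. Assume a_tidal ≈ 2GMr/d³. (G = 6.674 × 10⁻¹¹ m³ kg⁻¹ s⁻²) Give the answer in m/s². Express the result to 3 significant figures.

1.15 × 10⁻³ m/s²

The tidal stretch is the gradient of GM/d² times the body's extent r, hence the 1/d³ dependence.
Δg = 2GMr/d³
   = 2 × (6.674 × 10⁻¹¹) × (6.42 × 10²³) × (11100) / (9.38 × 10⁶)³
   = 1.15 × 10⁻³ m/s²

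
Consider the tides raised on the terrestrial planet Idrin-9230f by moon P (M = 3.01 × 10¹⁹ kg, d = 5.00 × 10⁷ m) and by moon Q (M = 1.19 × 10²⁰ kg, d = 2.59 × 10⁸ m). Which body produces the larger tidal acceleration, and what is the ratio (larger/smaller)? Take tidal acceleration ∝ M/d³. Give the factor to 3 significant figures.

Compare M/d³ for the two perturbers:
Moon P: (3.01 × 10¹⁹) / (5.00 × 10⁷)³ = 2.408 × 10⁻⁴
Moon Q: (1.19 × 10²⁰) / (2.59 × 10⁸)³ = 6.849 × 10⁻⁶
Ratio (larger/smaller) = 35.2

Moon P, by a factor of ≈ 35.2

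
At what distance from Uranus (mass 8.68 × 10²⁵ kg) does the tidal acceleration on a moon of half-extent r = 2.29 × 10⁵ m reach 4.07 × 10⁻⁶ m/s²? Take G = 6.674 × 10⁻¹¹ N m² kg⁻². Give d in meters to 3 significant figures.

2GMr/d³ = a_tidal  ⇒  d = (2GMr / a_tidal)^(1/3)
d = (2 × 6.674×10⁻¹¹ × (8.68 × 10²⁵) × (2.29 × 10⁵) / (4.07 × 10⁻⁶))^(1/3)
  = 8.67 × 10⁸ m

8.67 × 10⁸ m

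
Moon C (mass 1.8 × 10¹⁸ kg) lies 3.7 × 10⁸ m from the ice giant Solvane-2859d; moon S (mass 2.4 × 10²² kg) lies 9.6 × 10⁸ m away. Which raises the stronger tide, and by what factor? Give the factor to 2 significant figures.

Moon S, by a factor of ≈ 760

Tidal acceleration ∝ M/d³, so compare M/d³ for each.
Moon C: (1.8 × 10¹⁸) / (3.7 × 10⁸)³ = 3.554 × 10⁻⁸
Moon S: (2.4 × 10²²) / (9.6 × 10⁸)³ = 2.713 × 10⁻⁵
Ratio (larger/smaller) = 760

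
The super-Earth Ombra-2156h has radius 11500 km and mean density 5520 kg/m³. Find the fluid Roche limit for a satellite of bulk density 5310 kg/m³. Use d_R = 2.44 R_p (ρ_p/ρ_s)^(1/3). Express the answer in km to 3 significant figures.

d_R = 2.44 × 11500 km × (5520/5310)^(1/3)
    = 28400 km

28400 km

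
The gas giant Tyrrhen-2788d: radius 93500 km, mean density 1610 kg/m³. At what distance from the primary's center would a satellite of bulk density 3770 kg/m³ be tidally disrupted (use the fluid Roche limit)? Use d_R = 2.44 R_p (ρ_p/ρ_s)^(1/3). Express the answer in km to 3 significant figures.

1.72 × 10⁵ km

d_R = 2.44 × 93500 km × (1610/3770)^(1/3)
    = 1.72 × 10⁵ km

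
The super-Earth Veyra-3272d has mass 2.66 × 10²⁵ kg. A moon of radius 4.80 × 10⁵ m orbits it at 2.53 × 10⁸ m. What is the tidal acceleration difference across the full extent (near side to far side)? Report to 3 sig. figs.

Near-to-far spans 2r, so the tidal difference is twice the near-to-center value: 4GMr/d³.
Δa = 4GMr/d³
   = 4 × (6.674 × 10⁻¹¹) × (2.66 × 10²⁵) × (4.80 × 10⁵) / (2.53 × 10⁸)³
   = 2.10 × 10⁻⁴ m/s²

2.10 × 10⁻⁴ m/s²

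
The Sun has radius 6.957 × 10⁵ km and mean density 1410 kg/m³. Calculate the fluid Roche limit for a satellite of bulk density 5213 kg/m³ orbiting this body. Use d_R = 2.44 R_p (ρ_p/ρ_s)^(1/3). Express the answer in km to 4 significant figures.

d_R = 2.44 × 6.957 × 10⁵ km × (1410/5213)^(1/3)
    = 1.098 × 10⁶ km

1.098 × 10⁶ km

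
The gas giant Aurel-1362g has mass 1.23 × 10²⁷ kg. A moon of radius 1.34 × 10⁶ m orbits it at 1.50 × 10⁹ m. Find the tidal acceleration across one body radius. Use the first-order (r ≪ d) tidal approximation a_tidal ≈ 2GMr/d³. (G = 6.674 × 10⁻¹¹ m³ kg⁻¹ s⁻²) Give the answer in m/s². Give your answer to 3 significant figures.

Since r ≪ d, expand the inverse-square field across one radius to get the leading 2GMr/d³ term.
Δa = 2GMr/d³
   = 2 × (6.674 × 10⁻¹¹) × (1.23 × 10²⁷) × (1.34 × 10⁶) / (1.50 × 10⁹)³
   = 6.52 × 10⁻⁵ m/s²

6.52 × 10⁻⁵ m/s²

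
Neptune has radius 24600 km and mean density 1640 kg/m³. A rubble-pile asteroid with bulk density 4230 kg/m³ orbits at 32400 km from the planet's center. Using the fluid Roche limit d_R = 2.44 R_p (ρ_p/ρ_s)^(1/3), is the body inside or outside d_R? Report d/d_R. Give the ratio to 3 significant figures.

inside; d/d_R ≈ 0.740

d_R = 2.44 × (24600 km) × (1640/4230)^(1/3) = 43770 km
d/d_R = (32400) / (43770) = 0.740
Since d/d_R < 1, the body is inside the Roche limit.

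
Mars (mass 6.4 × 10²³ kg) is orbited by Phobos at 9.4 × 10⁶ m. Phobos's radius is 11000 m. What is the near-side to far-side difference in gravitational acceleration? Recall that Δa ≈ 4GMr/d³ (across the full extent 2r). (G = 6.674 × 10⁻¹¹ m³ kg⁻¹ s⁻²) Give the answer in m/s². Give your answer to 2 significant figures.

2.3 × 10⁻³ m/s²

The field gradient is 2GM/d³; across the full diameter 2r the difference is 4GMr/d³.
a_tidal = 4GMr/d³
        = 4 × (6.674 × 10⁻¹¹) × (6.4 × 10²³) × (11000) / (9.4 × 10⁶)³
        = 2.3 × 10⁻³ m/s²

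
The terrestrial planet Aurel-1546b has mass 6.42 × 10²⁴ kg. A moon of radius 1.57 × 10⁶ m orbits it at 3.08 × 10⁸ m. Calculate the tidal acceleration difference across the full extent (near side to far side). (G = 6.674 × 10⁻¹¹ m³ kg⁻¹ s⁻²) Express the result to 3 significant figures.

9.21 × 10⁻⁵ m/s²

Δg = 4GMr/d³
   = 4 × (6.674 × 10⁻¹¹) × (6.42 × 10²⁴) × (1.57 × 10⁶) / (3.08 × 10⁸)³
   = 9.21 × 10⁻⁵ m/s²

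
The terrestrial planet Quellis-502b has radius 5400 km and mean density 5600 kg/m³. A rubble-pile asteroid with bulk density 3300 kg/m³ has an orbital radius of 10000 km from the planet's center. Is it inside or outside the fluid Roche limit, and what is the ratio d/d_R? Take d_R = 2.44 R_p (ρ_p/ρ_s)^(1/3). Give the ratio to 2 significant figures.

d_R = 2.44 × (5400 km) × (5600/3300)^(1/3) = 15720 km
d/d_R = (10000) / (15720) = 0.64
Since d/d_R < 1, the body is inside the Roche limit.

inside; d/d_R ≈ 0.64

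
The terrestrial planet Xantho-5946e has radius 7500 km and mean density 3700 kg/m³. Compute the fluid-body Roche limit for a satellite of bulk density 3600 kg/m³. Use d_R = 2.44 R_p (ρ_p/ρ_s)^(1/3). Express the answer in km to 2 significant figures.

18000 km

d_R = 2.44 × 7500 km × (3700/3600)^(1/3)
    = 18000 km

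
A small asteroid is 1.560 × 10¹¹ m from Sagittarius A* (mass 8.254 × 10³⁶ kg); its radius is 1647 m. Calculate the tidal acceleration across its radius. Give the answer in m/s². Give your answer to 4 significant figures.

a_tidal = 2GMr/d³
        = 2 × (6.674 × 10⁻¹¹) × (8.254 × 10³⁶) × (1647) / (1.560 × 10¹¹)³
        = 4.780 × 10⁻⁴ m/s²

4.780 × 10⁻⁴ m/s²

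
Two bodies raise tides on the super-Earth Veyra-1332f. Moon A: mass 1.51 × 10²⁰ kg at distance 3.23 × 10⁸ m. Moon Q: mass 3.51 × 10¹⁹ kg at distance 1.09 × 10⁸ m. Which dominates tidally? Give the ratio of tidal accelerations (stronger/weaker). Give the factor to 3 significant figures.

The tide-raising term goes as M/d³ (the gradient of a 1/d² field).
Moon A: (1.51 × 10²⁰) / (3.23 × 10⁸)³ = 4.481 × 10⁻⁶
Moon Q: (3.51 × 10¹⁹) / (1.09 × 10⁸)³ = 2.710 × 10⁻⁵
Ratio (larger/smaller) = 6.05

Moon Q, by a factor of ≈ 6.05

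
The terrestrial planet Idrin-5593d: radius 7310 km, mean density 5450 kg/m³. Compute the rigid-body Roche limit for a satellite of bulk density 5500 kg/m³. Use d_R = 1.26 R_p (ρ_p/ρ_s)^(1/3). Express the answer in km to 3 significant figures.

9180 km

d_R = 1.26 × 7310 km × (5450/5500)^(1/3)
    = 9180 km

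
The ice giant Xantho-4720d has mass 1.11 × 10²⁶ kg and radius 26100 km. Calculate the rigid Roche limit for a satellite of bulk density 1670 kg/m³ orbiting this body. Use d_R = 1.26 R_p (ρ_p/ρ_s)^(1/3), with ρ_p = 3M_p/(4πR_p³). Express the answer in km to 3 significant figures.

ρ_p = 3M_p/(4πR_p³) = 3 × (1.11 × 10²⁶) / (4π × (2.61 × 10⁷ m)³) = 1490 kg/m³
d_R = 1.26 × 26100 km × (1490/1670)^(1/3)
    = 31700 km

31700 km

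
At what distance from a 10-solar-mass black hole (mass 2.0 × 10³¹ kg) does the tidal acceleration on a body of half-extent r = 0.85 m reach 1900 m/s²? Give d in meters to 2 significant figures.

1.1 × 10⁶ m

2GMr/d³ = a_tidal  ⇒  d = (2GMr / a_tidal)^(1/3)
d = (2 × 6.674×10⁻¹¹ × (2.0 × 10³¹) × (0.85) / (1900))^(1/3)
  = 1.1 × 10⁶ m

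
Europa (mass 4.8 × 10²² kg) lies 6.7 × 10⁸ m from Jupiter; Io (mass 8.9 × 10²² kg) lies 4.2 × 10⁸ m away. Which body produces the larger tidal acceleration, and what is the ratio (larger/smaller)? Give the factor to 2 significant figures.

Tidal stretch scales as M/d³; compute that for each body.
Europa: (4.8 × 10²²) / (6.7 × 10⁸)³ = 1.596 × 10⁻⁴
Io: (8.9 × 10²²) / (4.2 × 10⁸)³ = 1.201 × 10⁻³
Ratio (larger/smaller) = 7.5

Io, by a factor of ≈ 7.5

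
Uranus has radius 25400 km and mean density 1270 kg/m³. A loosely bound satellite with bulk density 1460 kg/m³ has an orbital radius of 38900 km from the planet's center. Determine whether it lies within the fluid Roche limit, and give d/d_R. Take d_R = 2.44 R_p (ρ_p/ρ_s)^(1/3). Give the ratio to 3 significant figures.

d_R = 2.44 × (25400 km) × (1270/1460)^(1/3) = 59160 km
d/d_R = (38900) / (59160) = 0.658
Since d/d_R < 1, the body is inside the Roche limit.

inside; d/d_R ≈ 0.658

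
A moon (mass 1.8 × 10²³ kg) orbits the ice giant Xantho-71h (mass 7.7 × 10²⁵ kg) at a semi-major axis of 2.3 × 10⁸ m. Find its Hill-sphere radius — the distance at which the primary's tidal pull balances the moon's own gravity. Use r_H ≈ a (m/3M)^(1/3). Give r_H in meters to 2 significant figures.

2.1 × 10⁷ m

r_H ≈ a (m/3M)^(1/3)
    = (2.3 × 10⁸) × (1.8 × 10²³ / (3 × 7.7 × 10²⁵))^(1/3)
    = 2.1 × 10⁷ m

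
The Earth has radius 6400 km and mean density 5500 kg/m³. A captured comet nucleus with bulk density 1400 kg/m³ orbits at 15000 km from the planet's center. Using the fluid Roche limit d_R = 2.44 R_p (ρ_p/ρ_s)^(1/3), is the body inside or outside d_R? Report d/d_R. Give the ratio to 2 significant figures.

d_R = 2.44 × (6400 km) × (5500/1400)^(1/3) = 24640 km
d/d_R = (15000) / (24640) = 0.61
Since d/d_R < 1, the body is inside the Roche limit.

inside; d/d_R ≈ 0.61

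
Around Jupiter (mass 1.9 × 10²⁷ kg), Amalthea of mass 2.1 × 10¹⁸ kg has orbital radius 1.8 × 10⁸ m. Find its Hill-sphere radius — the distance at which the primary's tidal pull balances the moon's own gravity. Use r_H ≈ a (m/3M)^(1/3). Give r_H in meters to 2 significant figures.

r_H ≈ a (m/3M)^(1/3)
    = (1.8 × 10⁸) × (2.1 × 10¹⁸ / (3 × 1.9 × 10²⁷))^(1/3)
    = 1.3 × 10⁵ m

1.3 × 10⁵ m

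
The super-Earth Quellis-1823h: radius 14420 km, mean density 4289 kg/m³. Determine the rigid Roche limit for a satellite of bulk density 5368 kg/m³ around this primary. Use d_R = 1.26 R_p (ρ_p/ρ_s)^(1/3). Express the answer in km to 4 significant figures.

16860 km

d_R = 1.26 × 14420 km × (4289/5368)^(1/3)
    = 16860 km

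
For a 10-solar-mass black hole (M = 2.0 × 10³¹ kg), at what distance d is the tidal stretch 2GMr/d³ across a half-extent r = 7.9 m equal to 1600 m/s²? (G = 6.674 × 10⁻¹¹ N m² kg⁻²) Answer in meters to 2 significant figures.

2.4 × 10⁶ m

2GMr/d³ = a_tidal  ⇒  d = (2GMr / a_tidal)^(1/3)
d = (2 × 6.674×10⁻¹¹ × (2.0 × 10³¹) × (7.9) / (1600))^(1/3)
  = 2.4 × 10⁶ m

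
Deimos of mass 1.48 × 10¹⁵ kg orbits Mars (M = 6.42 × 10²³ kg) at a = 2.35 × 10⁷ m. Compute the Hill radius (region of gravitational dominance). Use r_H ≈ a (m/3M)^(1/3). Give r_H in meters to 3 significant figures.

r_H ≈ a (m/3M)^(1/3)
    = (2.35 × 10⁷) × (1.48 × 10¹⁵ / (3 × 6.42 × 10²³))^(1/3)
    = 2.15 × 10⁴ m

2.15 × 10⁴ m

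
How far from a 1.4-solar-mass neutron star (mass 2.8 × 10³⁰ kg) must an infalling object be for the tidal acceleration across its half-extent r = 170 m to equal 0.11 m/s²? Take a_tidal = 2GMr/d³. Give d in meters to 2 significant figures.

2GMr/d³ = a_tidal  ⇒  d = (2GMr / a_tidal)^(1/3)
d = (2 × 6.674×10⁻¹¹ × (2.8 × 10³⁰) × (170) / (0.11))^(1/3)
  = 8.3 × 10⁷ m

8.3 × 10⁷ m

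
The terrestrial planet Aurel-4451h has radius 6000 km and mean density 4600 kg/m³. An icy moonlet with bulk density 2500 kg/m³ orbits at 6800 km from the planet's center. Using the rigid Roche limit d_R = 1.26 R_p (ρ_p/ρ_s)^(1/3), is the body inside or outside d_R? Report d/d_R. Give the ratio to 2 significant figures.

inside; d/d_R ≈ 0.73

d_R = 1.26 × (6000 km) × (4600/2500)^(1/3) = 9264 km
d/d_R = (6800) / (9264) = 0.73
Since d/d_R < 1, the body is inside the Roche limit.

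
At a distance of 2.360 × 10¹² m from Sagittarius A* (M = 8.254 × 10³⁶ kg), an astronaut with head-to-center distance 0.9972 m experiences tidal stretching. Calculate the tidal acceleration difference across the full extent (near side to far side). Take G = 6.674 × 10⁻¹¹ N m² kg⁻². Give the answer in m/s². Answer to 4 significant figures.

Δa = 4GMr/d³
   = 4 × (6.674 × 10⁻¹¹) × (8.254 × 10³⁶) × (0.9972) / (2.360 × 10¹²)³
   = 1.672 × 10⁻¹⁰ m/s²

1.672 × 10⁻¹⁰ m/s²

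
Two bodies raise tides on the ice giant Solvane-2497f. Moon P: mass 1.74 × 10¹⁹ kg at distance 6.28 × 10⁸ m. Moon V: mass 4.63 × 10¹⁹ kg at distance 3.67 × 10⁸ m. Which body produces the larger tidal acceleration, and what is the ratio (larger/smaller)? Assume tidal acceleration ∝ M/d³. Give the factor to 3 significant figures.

Moon V, by a factor of ≈ 13.3

Tidal stretch scales as M/d³; compute that for each body.
Moon P: (1.74 × 10¹⁹) / (6.28 × 10⁸)³ = 7.025 × 10⁻⁸
Moon V: (4.63 × 10¹⁹) / (3.67 × 10⁸)³ = 9.367 × 10⁻⁷
Ratio (larger/smaller) = 13.3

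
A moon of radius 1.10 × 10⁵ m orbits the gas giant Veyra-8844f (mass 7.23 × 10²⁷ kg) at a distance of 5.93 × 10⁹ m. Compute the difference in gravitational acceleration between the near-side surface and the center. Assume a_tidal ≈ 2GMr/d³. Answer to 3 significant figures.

5.09 × 10⁻⁷ m/s²

Δg = 2GMr/d³
   = 2 × (6.674 × 10⁻¹¹) × (7.23 × 10²⁷) × (1.10 × 10⁵) / (5.93 × 10⁹)³
   = 5.09 × 10⁻⁷ m/s²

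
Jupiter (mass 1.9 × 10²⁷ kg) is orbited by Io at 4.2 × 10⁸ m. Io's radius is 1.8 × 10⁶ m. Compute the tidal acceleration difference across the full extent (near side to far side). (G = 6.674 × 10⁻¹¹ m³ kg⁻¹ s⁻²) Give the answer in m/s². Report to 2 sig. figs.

1.2 × 10⁻² m/s²

Δg = 4GMr/d³
   = 4 × (6.674 × 10⁻¹¹) × (1.9 × 10²⁷) × (1.8 × 10⁶) / (4.2 × 10⁸)³
   = 1.2 × 10⁻² m/s²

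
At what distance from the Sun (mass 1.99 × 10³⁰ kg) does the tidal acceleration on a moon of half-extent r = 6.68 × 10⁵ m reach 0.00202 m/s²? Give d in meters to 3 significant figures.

2GMr/d³ = a_tidal  ⇒  d = (2GMr / a_tidal)^(1/3)
d = (2 × 6.674×10⁻¹¹ × (1.99 × 10³⁰) × (6.68 × 10⁵) / (0.00202))^(1/3)
  = 4.45 × 10⁹ m

4.45 × 10⁹ m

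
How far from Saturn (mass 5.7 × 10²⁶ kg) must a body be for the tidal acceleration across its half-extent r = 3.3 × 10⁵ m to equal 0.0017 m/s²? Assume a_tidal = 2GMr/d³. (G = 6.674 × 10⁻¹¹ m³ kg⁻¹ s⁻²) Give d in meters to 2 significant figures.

2.5 × 10⁸ m

2GMr/d³ = a_tidal  ⇒  d = (2GMr / a_tidal)^(1/3)
d = (2 × 6.674×10⁻¹¹ × (5.7 × 10²⁶) × (3.3 × 10⁵) / (0.0017))^(1/3)
  = 2.5 × 10⁸ m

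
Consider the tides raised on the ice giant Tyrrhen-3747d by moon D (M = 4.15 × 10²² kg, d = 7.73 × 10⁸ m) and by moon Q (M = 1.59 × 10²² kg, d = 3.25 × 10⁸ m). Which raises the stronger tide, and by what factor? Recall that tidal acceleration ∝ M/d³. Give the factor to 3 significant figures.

Tidal stretch scales as M/d³; compute that for each body.
Moon D: (4.15 × 10²²) / (7.73 × 10⁸)³ = 8.985 × 10⁻⁵
Moon Q: (1.59 × 10²²) / (3.25 × 10⁸)³ = 4.632 × 10⁻⁴
Ratio (larger/smaller) = 5.16

Moon Q, by a factor of ≈ 5.16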